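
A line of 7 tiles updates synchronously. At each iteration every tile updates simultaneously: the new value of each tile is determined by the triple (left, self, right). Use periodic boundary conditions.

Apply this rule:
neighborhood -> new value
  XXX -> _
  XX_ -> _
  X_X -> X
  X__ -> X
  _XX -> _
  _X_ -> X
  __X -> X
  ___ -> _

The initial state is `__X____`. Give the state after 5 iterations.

_XXX___

_XXX___
X___X__
XX_XXXX
__X____  (repeats iteration 0; period 4)
iteration 5: _XXX___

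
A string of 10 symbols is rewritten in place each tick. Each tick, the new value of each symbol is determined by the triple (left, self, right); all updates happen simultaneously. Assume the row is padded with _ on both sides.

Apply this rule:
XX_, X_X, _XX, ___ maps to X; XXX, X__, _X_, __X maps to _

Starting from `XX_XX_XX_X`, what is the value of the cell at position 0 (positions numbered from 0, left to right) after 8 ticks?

X

XXXXXXXXX_
X_______X_
__XXXXX___
X_X___X_XX
_X__X__XXX
_______X_X
XXXXXX__X_
X____X____
position 0 holds X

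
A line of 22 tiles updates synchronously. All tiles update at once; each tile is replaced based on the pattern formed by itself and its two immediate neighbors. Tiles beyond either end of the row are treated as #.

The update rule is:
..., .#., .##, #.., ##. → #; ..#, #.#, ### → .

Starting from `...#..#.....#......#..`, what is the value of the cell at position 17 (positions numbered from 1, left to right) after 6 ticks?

.

tick 1: ##.##.#####.######.##.
tick 2: .#.##.#...#.#....#.##.
tick 3: .#.##.###.#.####.#.##.
tick 4: .#.##.#.#.#.#..#.#.##.
tick 5: .#.##.#.#.#.##.#.#.##.
tick 6: .#.##.#.#.#.##.#.#.##.
position 17 holds .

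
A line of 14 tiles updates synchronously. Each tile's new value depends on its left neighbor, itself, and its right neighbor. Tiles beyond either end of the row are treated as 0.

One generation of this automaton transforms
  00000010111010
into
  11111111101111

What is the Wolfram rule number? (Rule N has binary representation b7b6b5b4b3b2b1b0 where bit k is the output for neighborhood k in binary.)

127

position 9: 111 → 0  (bit 7 = 0)
position 10: 110 → 1  (bit 6 = 1)
position 7: 101 → 1  (bit 5 = 1)
position 13: 100 → 1  (bit 4 = 1)
position 8: 011 → 1  (bit 3 = 1)
position 6: 010 → 1  (bit 2 = 1)
position 5: 001 → 1  (bit 1 = 1)
position 0: 000 → 1  (bit 0 = 1)
bits b7..b0 = 01111111 = 127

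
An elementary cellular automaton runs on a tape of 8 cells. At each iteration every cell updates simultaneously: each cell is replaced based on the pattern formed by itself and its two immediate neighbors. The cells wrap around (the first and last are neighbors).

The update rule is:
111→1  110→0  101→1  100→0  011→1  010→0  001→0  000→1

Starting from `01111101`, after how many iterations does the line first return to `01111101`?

8

11111010
11110101
11101011
11010111
10101111
01011111
10111110
01111101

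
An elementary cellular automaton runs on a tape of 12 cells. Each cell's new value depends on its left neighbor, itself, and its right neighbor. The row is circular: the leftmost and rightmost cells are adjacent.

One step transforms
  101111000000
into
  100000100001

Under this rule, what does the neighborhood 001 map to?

1

At position 11 the neighborhood is 001; the next row has 1 there.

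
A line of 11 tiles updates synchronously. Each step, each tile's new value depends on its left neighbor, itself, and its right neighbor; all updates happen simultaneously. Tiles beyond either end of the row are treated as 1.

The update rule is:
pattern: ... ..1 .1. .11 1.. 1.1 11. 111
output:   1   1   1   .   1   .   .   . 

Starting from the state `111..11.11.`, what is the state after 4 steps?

...11......
111..111111
...11......  (repeats step 1; period 2)
step 4: 111..111111

111..111111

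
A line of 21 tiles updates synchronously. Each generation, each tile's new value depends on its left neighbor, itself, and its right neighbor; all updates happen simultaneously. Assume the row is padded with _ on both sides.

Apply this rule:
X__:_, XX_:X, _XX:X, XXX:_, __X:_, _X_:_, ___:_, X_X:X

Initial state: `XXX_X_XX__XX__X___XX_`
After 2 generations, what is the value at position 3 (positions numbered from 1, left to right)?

X_XX_XXX__XX______XX_
_XXXXX_X__XX______XX_
position 3 holds X

X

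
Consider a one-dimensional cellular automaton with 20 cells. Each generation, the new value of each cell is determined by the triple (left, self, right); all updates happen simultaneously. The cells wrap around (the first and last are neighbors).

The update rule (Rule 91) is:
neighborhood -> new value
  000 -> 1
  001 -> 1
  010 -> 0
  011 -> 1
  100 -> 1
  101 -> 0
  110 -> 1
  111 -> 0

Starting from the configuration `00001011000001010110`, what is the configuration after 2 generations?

11110011111110000111
00011110000011111100

00011110000011111100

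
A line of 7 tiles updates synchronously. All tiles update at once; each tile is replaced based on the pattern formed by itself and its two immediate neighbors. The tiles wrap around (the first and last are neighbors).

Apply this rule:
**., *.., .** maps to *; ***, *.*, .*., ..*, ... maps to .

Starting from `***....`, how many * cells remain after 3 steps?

3

step 1: *.**...
step 2: ..***..
step 3: ..*.**.
count of *: 3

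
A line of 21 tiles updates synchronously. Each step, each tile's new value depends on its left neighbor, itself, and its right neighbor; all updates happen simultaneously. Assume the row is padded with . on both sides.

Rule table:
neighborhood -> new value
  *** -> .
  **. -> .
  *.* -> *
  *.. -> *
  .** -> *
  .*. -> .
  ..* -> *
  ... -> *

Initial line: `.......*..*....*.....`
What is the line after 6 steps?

*******.**.****.*****
*......**.**...**....
.*******.**.****.****
**......**.**...**...
*.*******.**.****.***
.**......**.**...**..

.**......**.**...**..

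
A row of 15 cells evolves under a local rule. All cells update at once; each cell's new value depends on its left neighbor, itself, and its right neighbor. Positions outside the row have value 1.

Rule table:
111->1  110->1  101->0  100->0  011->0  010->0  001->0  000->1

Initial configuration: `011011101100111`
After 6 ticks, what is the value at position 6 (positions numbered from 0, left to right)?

1

tick 1: 001001100100011
tick 2: 000000100001001
tick 3: 011110001100000
tick 4: 001110100101110
tick 5: 000110000000110
tick 6: 010010111110010
position 6 holds 1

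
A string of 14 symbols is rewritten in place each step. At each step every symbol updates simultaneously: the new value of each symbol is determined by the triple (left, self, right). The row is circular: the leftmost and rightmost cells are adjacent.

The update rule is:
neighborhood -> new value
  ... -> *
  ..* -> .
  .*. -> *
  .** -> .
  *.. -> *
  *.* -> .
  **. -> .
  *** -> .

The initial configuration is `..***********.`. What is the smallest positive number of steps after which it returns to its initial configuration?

28

*............*
.***********..
............**
***********...
...........**.
**********...*
..........**..
*********...**
.........**...
********...***
........**....
*******...****
.......**.....
******...*****
......**......
*****...******
.....**.......
****...*******
....**........
***...********
...**.........
**...*********
..**..........
*...**********
.**...........
...***********
**............
..***********.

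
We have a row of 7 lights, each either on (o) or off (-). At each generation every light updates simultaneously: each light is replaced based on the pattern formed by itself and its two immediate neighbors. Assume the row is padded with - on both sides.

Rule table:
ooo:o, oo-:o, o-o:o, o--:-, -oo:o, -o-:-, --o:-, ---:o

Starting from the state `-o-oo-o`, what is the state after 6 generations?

-ooooo-

generation 1: --oooo-
generation 2: o-oooo-
generation 3: -ooooo-
generation 4: -ooooo-  (fixed point — unchanged through generation 6)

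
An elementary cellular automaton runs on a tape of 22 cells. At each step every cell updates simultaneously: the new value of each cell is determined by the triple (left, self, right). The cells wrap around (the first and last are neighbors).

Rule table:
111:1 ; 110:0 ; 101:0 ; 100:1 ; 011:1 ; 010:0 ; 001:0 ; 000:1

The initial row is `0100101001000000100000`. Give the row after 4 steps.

0001000110110111011011

0010000100111110011111
1001110010111101011110
0101101000111000011100
0001000110110111011011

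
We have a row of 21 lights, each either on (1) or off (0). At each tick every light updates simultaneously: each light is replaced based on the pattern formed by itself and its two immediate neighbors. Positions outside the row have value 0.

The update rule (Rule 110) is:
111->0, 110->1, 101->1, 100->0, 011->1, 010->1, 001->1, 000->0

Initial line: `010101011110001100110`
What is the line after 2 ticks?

100000010110110111010

111111110010011101110
100000010110110111010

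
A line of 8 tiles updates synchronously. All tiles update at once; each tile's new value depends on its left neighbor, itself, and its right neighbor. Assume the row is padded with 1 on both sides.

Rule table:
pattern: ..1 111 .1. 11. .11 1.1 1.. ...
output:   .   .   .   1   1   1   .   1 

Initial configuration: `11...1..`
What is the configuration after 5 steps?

step 1: .1.1....
step 2: 1.1..11.
step 3: 11...111
step 4: .1.1.1..
step 5: 1.1.1...

1.1.1...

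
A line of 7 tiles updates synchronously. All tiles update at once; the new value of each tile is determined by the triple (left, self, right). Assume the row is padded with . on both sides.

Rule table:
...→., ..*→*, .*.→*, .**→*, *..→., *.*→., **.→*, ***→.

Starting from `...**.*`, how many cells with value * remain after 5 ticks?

..***.*
.**.*.*
***.*.*
*.*.*.*
*.*.*.*
count of *: 4

4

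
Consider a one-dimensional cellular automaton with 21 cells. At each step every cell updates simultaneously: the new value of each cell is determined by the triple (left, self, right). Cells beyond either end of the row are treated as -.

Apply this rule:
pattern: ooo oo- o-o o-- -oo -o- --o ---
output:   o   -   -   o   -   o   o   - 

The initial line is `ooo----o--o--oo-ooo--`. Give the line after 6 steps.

-o-o--ooooooo----o-o-
oo-ooo-ooooo-o--oo-oo
----o---ooo--ooo-----
---ooo-o-o-oo-o-o----
--o-o--o-o----o-oo---
-oo-oooo-oo--oo---o--

-oo-oooo-oo--oo---o--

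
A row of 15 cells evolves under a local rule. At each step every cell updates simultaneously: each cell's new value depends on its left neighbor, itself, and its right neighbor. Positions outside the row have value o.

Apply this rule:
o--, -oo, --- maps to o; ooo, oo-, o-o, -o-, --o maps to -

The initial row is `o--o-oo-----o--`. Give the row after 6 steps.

-o---o-oooo--o-
--oo---o---o---
o-o-oo--oo--oo-
----o-o-o-o-o--
ooo----------o-
---ooooooooo---

---ooooooooo---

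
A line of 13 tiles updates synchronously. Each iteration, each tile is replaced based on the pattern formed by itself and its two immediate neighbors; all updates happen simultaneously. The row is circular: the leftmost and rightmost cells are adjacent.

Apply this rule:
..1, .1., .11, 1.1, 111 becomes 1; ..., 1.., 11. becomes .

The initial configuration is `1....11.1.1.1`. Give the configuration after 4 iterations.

.11.111111...

iteration 1: ....11.111111
iteration 2: ...11.111111.
iteration 3: ..11.111111..
iteration 4: .11.111111...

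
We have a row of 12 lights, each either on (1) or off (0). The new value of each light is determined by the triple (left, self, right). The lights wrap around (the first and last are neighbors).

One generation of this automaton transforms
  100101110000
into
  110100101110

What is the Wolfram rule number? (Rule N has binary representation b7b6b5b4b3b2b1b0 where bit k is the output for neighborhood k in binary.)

position 6: 111 → 1  (bit 7 = 1)
position 7: 110 → 0  (bit 6 = 0)
position 4: 101 → 0  (bit 5 = 0)
position 1: 100 → 1  (bit 4 = 1)
position 5: 011 → 0  (bit 3 = 0)
position 0: 010 → 1  (bit 2 = 1)
position 2: 001 → 0  (bit 1 = 0)
position 9: 000 → 1  (bit 0 = 1)
bits b7..b0 = 10010101 = 149

149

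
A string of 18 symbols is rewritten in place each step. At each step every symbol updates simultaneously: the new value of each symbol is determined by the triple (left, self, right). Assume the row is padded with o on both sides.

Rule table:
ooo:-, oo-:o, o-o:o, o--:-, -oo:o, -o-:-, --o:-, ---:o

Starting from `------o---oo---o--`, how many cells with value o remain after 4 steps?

-oooo---o-oo-o----
oo--o-o--oooo--oo-
-o---o---o--o--ooo
o--o---o-------o--
count of o: 4

4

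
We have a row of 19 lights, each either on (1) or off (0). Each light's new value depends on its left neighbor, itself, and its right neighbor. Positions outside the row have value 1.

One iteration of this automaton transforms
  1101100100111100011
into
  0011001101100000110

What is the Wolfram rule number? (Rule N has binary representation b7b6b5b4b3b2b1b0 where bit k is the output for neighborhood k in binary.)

46

position 0: 111 → 0  (bit 7 = 0)
position 1: 110 → 0  (bit 6 = 0)
position 2: 101 → 1  (bit 5 = 1)
position 5: 100 → 0  (bit 4 = 0)
position 3: 011 → 1  (bit 3 = 1)
position 7: 010 → 1  (bit 2 = 1)
position 6: 001 → 1  (bit 1 = 1)
position 15: 000 → 0  (bit 0 = 0)
bits b7..b0 = 00101110 = 46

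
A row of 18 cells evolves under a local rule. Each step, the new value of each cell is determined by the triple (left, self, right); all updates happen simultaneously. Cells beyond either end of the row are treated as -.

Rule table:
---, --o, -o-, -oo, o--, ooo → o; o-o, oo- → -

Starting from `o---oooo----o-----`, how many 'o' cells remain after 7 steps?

ooooooo-oooooooooo
oooooo--ooooooooo-
ooooo-oooooooooo-o
oooo--ooooooooo--o
ooo-oooooooooo-ooo
oo--ooooooooo--oo-
o-oooooooooo-ooo-o
count of o: 15

15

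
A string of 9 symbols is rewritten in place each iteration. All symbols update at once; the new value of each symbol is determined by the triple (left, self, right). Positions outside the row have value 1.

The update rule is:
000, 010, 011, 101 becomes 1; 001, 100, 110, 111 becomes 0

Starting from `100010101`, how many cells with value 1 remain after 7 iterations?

001011111
001110000
001000110
001010101
001111111
001000000
001011110
count of 1: 5

5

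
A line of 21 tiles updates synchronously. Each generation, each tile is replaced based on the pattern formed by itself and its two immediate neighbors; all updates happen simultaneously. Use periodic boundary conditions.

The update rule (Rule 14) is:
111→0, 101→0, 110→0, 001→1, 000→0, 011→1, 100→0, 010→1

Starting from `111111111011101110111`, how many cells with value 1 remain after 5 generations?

6

000000000010001000100
000000000110011001100
000000001100110011000
000000011001100110000
000000110011001100000
count of 1: 6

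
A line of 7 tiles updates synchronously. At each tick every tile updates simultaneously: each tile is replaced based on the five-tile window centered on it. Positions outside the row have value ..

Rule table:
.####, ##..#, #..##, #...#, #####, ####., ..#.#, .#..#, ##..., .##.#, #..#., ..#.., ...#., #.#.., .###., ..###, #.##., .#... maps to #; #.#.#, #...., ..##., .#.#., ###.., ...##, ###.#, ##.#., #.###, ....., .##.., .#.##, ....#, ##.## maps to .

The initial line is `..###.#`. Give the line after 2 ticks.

..##..#
....###

....###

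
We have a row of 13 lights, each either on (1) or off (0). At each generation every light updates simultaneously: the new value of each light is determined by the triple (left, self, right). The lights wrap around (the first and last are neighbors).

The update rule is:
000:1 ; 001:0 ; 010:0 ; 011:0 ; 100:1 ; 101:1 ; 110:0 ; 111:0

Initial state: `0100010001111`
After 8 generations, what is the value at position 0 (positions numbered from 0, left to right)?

0

1011001100000
0100100011110
0010011000001
1001000111100
0100110000010
0010001111001
1001100000100
0100011110010
position 0 holds 0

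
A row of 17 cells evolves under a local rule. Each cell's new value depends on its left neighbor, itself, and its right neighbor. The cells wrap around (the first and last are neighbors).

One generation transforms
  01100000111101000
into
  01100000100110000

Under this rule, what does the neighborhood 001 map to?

0

At position 0 the neighborhood is 001; the next row has 0 there.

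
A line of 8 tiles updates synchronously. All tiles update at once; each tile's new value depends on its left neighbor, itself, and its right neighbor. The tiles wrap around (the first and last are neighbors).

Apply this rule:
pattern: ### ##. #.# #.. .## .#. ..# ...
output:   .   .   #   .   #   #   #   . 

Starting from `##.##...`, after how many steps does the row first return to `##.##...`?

8

#.##...#
.##...##
##...##.
#...##.#
...##.##
..##.##.
.##.##..
##.##...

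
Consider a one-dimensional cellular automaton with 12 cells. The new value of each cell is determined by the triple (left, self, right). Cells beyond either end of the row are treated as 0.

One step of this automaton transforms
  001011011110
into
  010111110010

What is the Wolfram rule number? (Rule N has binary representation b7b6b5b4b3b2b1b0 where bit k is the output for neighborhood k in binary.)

position 8: 111 → 0  (bit 7 = 0)
position 5: 110 → 1  (bit 6 = 1)
position 3: 101 → 1  (bit 5 = 1)
position 11: 100 → 0  (bit 4 = 0)
position 4: 011 → 1  (bit 3 = 1)
position 2: 010 → 0  (bit 2 = 0)
position 1: 001 → 1  (bit 1 = 1)
position 0: 000 → 0  (bit 0 = 0)
bits b7..b0 = 01101010 = 106

106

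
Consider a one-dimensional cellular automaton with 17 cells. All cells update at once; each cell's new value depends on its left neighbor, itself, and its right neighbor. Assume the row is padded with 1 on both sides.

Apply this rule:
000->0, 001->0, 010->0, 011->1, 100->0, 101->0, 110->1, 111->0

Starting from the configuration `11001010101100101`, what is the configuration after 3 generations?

00000000001100001

01000000001100001
00000000001100001
00000000001100001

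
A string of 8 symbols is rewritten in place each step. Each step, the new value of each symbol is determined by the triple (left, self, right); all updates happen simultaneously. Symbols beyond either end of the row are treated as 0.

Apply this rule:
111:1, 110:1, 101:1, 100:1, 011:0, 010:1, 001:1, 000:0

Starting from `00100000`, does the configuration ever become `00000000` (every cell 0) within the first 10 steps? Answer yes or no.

no

01110000
10111000
11011100
01101110
10110111
11011011
01101101
10110111  (repeats step 5; period 3)
step 10: 01101101
step 10 is 01101101, still not uniform 0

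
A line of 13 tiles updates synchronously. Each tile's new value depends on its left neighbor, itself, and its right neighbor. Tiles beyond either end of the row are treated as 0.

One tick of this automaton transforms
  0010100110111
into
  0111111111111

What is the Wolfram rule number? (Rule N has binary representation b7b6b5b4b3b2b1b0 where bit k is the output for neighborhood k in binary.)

position 11: 111 → 1  (bit 7 = 1)
position 8: 110 → 1  (bit 6 = 1)
position 3: 101 → 1  (bit 5 = 1)
position 5: 100 → 1  (bit 4 = 1)
position 7: 011 → 1  (bit 3 = 1)
position 2: 010 → 1  (bit 2 = 1)
position 1: 001 → 1  (bit 1 = 1)
position 0: 000 → 0  (bit 0 = 0)
bits b7..b0 = 11111110 = 254

254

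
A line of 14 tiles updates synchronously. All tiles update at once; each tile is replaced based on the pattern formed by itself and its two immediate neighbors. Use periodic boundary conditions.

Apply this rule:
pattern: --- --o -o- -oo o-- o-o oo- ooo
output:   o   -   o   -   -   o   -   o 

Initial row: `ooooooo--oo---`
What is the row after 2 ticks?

tick 1: -ooooo------o-
tick 2: --ooo--oooo-o-

--ooo--oooo-o-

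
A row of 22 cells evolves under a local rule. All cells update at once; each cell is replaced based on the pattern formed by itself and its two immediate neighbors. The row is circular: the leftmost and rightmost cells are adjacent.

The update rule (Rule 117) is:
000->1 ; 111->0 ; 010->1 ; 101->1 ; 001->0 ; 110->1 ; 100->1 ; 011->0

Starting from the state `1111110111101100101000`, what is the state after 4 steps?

0000011000110110111110
1111001110011011000011
0001100011001101111000
1100111001100110001111

1100111001100110001111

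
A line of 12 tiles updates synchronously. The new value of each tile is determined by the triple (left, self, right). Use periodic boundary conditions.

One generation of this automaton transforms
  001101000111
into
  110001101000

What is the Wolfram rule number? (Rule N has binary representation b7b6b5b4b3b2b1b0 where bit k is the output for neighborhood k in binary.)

22

position 10: 111 → 0  (bit 7 = 0)
position 3: 110 → 0  (bit 6 = 0)
position 4: 101 → 0  (bit 5 = 0)
position 0: 100 → 1  (bit 4 = 1)
position 2: 011 → 0  (bit 3 = 0)
position 5: 010 → 1  (bit 2 = 1)
position 1: 001 → 1  (bit 1 = 1)
position 7: 000 → 0  (bit 0 = 0)
bits b7..b0 = 00010110 = 22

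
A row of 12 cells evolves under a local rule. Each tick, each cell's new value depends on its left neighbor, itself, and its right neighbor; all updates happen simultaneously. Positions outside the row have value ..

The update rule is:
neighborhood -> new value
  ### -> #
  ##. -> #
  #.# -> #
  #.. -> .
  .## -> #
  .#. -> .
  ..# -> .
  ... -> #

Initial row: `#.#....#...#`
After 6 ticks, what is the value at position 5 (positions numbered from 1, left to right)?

.#..##...#..
....##.#...#
###.###..#..
#######....#
#######.##..
##########.#
position 5 holds #

#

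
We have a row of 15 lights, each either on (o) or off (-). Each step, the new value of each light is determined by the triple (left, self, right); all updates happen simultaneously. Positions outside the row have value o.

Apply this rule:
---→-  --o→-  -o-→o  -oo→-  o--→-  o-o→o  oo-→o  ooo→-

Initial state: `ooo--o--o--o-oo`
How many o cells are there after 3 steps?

--o--o--o--oo--
--o--o--o---o--
--o--o--o---o--
count of o: 4

4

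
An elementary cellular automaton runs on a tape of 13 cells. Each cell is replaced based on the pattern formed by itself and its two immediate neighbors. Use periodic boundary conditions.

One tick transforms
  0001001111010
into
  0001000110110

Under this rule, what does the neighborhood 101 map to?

1

At position 10 the neighborhood is 101; the next row has 1 there.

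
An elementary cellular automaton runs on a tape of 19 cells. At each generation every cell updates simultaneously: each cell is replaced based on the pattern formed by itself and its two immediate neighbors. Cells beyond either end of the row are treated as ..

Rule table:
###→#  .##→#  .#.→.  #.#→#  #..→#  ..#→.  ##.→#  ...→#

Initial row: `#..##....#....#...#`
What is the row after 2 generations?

.#.#####..###..##..
..#######.####.####

..#######.####.####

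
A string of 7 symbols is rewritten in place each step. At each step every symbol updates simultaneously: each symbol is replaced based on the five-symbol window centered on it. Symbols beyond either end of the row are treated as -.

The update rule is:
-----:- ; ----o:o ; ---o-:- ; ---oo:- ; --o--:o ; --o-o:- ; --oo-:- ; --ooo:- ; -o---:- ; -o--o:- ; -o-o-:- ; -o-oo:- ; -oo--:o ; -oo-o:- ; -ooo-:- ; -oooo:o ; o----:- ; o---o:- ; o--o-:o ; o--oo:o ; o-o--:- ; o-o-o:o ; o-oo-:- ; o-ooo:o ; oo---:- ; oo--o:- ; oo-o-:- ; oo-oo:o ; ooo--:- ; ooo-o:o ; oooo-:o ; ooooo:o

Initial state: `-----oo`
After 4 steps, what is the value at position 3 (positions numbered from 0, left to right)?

---o--o
-o-o-oo
---o--o  (repeats step 1; period 2)
step 4: -o-o-oo
position 3 holds o

o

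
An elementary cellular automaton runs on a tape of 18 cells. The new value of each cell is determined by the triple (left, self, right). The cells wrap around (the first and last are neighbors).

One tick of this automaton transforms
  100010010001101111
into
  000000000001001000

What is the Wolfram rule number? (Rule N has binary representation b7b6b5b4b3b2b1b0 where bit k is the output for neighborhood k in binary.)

8

position 15: 111 → 0  (bit 7 = 0)
position 0: 110 → 0  (bit 6 = 0)
position 13: 101 → 0  (bit 5 = 0)
position 1: 100 → 0  (bit 4 = 0)
position 11: 011 → 1  (bit 3 = 1)
position 4: 010 → 0  (bit 2 = 0)
position 3: 001 → 0  (bit 1 = 0)
position 2: 000 → 0  (bit 0 = 0)
bits b7..b0 = 00001000 = 8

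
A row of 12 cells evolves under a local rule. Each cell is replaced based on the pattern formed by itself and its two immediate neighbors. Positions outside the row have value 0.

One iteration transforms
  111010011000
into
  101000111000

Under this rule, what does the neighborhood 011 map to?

At position 0 the neighborhood is 011; the next row has 1 there.

1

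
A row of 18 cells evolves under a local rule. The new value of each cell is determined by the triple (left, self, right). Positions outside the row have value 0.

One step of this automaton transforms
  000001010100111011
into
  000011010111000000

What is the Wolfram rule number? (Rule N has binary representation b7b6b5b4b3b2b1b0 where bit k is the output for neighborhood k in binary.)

22

position 13: 111 → 0  (bit 7 = 0)
position 14: 110 → 0  (bit 6 = 0)
position 6: 101 → 0  (bit 5 = 0)
position 10: 100 → 1  (bit 4 = 1)
position 12: 011 → 0  (bit 3 = 0)
position 5: 010 → 1  (bit 2 = 1)
position 4: 001 → 1  (bit 1 = 1)
position 0: 000 → 0  (bit 0 = 0)
bits b7..b0 = 00010110 = 22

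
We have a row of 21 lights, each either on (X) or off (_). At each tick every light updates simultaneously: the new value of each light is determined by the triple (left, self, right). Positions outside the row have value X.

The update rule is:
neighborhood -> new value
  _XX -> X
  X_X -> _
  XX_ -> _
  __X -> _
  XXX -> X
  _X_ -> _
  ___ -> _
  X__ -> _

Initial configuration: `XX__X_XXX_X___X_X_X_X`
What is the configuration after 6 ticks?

____________________X

X_____XX____________X
______X_____________X
____________________X
____________________X  (fixed point — unchanged through tick 6)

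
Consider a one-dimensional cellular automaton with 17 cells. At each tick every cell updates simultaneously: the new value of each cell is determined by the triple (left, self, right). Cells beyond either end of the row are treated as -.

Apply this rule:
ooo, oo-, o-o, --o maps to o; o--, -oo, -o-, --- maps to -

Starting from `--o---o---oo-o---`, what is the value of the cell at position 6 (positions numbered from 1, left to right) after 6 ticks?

-

-o---o---o-oo----
o---o---o-o-o----
---o---o-o-o-----
--o---o-o-o------
-o---o-o-o-------
o---o-o-o--------
position 6 holds -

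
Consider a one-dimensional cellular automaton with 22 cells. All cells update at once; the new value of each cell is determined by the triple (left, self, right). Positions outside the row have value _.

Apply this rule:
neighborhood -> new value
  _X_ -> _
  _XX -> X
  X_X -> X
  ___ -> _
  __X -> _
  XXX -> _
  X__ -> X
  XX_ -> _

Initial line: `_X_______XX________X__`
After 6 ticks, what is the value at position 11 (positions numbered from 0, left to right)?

_

tick 1: __X______X_X________X_
tick 2: ___X______X_X________X
tick 3: ____X______X_X________
tick 4: _____X______X_X_______
tick 5: ______X______X_X______
tick 6: _______X______X_X_____
position 11 holds _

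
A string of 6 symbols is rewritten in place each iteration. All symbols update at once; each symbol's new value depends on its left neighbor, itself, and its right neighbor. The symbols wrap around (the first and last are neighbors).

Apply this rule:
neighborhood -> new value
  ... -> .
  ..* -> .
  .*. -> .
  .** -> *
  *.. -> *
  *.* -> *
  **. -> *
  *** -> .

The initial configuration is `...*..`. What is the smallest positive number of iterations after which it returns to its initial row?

....*.
.....*
*.....
.*....
..*...
...*..

6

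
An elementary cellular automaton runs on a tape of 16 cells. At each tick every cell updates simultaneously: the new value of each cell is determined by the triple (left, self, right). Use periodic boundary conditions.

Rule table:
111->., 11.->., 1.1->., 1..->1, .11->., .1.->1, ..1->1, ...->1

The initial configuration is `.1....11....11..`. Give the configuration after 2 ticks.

......11....11..

111111..1111..11
......11....11..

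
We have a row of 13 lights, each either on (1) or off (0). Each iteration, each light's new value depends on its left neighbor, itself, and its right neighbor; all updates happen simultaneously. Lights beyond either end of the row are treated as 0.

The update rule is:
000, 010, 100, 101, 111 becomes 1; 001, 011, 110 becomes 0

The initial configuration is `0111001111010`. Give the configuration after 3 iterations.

1101101101111

0010100110111
1011110001010
1101101101111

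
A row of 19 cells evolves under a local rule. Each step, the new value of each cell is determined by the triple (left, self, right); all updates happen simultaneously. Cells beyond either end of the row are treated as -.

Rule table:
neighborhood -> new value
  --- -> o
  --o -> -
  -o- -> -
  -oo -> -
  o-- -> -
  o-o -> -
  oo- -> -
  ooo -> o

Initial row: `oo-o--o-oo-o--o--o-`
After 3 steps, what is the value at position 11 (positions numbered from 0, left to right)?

step 1: -------------------
step 2: ooooooooooooooooooo
step 3: -ooooooooooooooooo-
position 11 holds o

o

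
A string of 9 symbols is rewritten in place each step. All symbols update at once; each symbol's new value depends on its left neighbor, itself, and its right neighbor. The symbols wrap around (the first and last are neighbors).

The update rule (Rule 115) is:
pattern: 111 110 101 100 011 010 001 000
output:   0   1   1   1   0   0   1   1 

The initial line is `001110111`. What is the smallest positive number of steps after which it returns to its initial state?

18

110011001
011101110
100110011
111011100
001100111
110111001
011001110
101110011
110011100
011100111
100111001
111001110
001110011
110011101
011100110
100111011
111001100
001110111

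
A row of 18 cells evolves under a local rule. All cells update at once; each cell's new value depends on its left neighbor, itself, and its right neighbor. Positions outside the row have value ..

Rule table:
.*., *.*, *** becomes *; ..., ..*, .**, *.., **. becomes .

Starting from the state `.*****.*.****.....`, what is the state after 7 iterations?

iteration 1: ..***.***.**......
iteration 2: ...*.*.*.*........
iteration 3: ...*******........
iteration 4: ....*****.........
iteration 5: .....***..........
iteration 6: ......*...........
iteration 7: ......*...........

......*...........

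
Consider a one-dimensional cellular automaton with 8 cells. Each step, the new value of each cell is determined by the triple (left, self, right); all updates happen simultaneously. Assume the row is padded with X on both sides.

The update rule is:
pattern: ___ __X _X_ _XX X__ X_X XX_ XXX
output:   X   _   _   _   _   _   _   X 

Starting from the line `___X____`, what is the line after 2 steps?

___X____

_X___XX_
___X____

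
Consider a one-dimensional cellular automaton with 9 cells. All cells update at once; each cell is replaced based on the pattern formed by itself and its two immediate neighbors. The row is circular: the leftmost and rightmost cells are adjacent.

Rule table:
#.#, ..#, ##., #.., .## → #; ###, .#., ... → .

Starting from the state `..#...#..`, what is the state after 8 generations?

.#.#.#.#.
#.#.#.#.#
##.#.#.##
.##.#.##.
####.####
...###...
..##.##..
.#######.

.#######.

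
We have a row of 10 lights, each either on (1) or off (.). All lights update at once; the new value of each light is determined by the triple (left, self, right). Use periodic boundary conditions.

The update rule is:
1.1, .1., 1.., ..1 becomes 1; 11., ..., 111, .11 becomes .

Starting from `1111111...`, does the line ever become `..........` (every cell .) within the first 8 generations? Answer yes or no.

generation 1: .......1.1
generation 2: 1.....1111
generation 3: .1...1....
generation 4: 111.111...
generation 5: ...1...1.1
generation 6: 1.111.1111
generation 7: .1...1....  (repeats generation 3; period 4)
generation 8: 111.111...
generation 8 is 111.111..., still not uniform .

no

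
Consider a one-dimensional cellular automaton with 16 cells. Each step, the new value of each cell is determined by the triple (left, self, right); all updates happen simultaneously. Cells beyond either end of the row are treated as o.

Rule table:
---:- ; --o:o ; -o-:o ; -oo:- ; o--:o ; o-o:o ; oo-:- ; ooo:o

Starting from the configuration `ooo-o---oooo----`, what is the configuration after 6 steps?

step 1: oo-ooo-o-oo-o--o
step 2: o-o-o-ooo--oooo-
step 3: -ooooo-o-oo-oo-o
step 4: o-ooo-ooo--o--o-
step 5: -o-o-o-o-ooooooo
step 6: ooooooooo-oooooo

ooooooooo-oooooo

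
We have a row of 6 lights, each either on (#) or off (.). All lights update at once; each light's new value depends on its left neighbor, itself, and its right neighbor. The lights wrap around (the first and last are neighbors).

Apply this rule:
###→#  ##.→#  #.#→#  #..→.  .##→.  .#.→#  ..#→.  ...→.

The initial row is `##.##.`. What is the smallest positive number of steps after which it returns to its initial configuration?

3

step 1: .##.##
step 2: #.##.#
step 3: ##.##.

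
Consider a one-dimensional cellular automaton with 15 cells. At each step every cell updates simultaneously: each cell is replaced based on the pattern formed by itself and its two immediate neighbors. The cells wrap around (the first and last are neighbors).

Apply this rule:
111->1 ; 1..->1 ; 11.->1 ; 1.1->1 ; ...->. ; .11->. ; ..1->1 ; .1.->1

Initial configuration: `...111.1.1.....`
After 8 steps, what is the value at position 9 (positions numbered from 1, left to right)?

..1.1111111....
.111.1111111...
1.111.1111111..
11.111.11111111
111.111.1111111
1111.111.111111
11111.111.11111
111111.111.1111
position 9 holds 1

1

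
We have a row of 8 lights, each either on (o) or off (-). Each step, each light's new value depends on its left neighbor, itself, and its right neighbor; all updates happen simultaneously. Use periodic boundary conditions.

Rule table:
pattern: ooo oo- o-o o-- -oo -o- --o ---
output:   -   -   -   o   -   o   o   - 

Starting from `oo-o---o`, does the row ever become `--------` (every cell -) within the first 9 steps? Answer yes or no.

yes

step 1: ---oo-o-
step 2: --o---oo
step 3: oooo-o--
step 4: -----ooo
step 5: o---o---
step 6: oo-ooo-o
step 7: --------
all cells are - at step 7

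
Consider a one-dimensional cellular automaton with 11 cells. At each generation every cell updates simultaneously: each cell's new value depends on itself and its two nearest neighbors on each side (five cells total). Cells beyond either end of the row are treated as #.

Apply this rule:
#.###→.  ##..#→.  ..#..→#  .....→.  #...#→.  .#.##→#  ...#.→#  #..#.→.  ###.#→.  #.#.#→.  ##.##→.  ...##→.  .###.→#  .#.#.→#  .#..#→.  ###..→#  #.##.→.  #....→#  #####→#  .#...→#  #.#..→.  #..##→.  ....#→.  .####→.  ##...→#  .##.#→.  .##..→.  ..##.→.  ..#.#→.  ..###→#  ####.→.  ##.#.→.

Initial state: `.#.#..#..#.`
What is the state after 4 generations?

..#...#...#
..##.###..#
......##..#
##........#

##........#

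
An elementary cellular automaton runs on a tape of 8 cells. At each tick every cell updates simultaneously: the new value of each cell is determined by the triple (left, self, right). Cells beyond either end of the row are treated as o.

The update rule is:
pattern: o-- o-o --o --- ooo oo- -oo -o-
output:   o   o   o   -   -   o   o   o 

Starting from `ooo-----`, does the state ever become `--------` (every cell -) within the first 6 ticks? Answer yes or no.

tick 1: --oo---o
tick 2: ooooo-oo
tick 3: ----ooo-
tick 4: o--oo-oo
tick 5: ooooooo-
tick 6: ------oo
tick 6 is ------oo, still not uniform -

no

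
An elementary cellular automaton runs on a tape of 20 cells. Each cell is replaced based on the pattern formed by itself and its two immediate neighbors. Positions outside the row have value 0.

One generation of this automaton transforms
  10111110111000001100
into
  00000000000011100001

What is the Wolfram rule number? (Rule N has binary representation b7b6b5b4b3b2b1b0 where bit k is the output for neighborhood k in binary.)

position 3: 111 → 0  (bit 7 = 0)
position 6: 110 → 0  (bit 6 = 0)
position 1: 101 → 0  (bit 5 = 0)
position 11: 100 → 0  (bit 4 = 0)
position 2: 011 → 0  (bit 3 = 0)
position 0: 010 → 0  (bit 2 = 0)
position 15: 001 → 0  (bit 1 = 0)
position 12: 000 → 1  (bit 0 = 1)
bits b7..b0 = 00000001 = 1

1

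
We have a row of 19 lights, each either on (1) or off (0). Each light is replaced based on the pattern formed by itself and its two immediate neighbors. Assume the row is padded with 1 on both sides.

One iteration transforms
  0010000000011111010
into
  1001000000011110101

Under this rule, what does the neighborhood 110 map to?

At position 15 the neighborhood is 110; the next row has 0 there.

0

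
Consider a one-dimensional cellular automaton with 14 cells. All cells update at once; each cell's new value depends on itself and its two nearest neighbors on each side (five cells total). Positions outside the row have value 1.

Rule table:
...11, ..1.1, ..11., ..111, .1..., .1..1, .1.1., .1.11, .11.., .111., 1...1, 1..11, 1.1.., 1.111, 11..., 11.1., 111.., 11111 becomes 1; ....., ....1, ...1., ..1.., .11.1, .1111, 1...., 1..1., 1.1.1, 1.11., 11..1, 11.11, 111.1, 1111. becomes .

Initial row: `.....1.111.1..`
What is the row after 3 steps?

1....1111.1111
11..11....1.11
.1.1111...111.

.1.1111...111.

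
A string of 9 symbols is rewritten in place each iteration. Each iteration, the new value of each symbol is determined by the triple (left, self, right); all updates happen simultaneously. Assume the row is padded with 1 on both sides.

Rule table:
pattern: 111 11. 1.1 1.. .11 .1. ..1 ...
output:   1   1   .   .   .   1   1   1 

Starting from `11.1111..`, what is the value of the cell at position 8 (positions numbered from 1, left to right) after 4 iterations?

.

iteration 1: 11..111.1
iteration 2: 11.1.11..
iteration 3: 11.1..1.1
iteration 4: 11.1.11..
position 8 holds .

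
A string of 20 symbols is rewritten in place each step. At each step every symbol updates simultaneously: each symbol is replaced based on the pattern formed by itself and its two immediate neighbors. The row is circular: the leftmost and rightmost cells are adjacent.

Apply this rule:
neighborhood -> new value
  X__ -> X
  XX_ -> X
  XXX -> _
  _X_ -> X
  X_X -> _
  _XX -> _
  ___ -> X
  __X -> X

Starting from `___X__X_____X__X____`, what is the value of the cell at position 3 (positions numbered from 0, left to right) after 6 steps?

step 1: XXXXXXXXXXXXXXXXXXXX
step 2: ____________________
step 3: XXXXXXXXXXXXXXXXXXXX  (repeats step 1; period 2)
step 6: ____________________
position 3 holds _

_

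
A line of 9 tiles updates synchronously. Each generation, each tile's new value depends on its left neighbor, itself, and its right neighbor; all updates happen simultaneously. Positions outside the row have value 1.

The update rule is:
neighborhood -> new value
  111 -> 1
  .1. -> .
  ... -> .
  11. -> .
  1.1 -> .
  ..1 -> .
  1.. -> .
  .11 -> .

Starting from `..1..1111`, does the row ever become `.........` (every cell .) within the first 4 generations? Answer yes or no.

......111
.......11
........1
.........
all cells are . at generation 4

yes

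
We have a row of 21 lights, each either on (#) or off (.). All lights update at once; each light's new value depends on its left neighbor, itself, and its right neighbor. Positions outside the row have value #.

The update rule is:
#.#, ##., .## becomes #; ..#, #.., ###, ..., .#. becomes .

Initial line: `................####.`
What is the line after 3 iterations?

....................#

................#..##
...................#.
....................#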